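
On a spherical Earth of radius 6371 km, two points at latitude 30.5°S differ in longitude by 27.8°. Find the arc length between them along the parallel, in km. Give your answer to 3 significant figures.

2660 km

Arc length along a parallel = R cos φ · Δλ (with Δλ in radians).
= 6371 × cos 30.5° × (27.8° × π/180) = 6371 × 0.8616 × 0.4852 ≈ 2660 km.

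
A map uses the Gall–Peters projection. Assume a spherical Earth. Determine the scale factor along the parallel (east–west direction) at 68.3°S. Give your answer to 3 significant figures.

1.91

The Gall–Peters projection is cylindrical equal-area with φ₀ = 45°. Cylindrical equal-area (φ₀ = 45°): h = cos φ / cos 45° along meridians, k = cos 45° / cos φ along parallels; h·k = 1.
k = cos 45° / cos 68.3° = 0.7071/0.3697 = 1.912.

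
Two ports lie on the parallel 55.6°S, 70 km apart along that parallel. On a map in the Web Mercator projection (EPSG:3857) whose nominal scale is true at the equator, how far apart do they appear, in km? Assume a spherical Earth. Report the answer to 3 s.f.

124 km

The Mercator projection is conformal; its linear scale factor is the same in every direction and equals sec φ = 1/cos φ.
Along the parallel, k = sec 55.6° = 1/0.5650 = 1.770.
Map distance = 70 × 1.770 ≈ 124 km.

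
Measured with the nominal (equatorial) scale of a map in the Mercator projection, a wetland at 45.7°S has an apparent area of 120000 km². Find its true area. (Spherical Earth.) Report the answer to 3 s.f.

The Mercator projection is conformal; its linear scale factor is the same in every direction and equals sec φ = 1/cos φ.
Areal scale = k² = sec²φ = 1/cos²(45.7°) = 1/0.6984² = 2.050.
True area = apparent / (areal scale) = 120000 / 2.050 ≈ 58500 km².

58500 km²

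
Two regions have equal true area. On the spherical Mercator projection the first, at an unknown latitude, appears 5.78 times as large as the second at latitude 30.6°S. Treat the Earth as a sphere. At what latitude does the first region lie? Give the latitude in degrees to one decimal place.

On Mercator, (apparent₁)/(apparent₂) = sec²φ₁ / sec²φ₂ when true areas are equal.
cos²φ₂ / cos²φ₁ = 5.78  ⇒  cos φ₁ = cos 30.6° / √5.78 = 0.8607/2.404 = 0.3580.
φ₁ = arccos(0.3580) ≈ 69.0°.

69.0°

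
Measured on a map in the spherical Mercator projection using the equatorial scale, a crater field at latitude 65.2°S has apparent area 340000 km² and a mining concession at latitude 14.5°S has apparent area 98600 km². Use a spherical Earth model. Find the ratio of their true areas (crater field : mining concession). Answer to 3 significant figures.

On Mercator the areal scale is sec²φ, so true area = apparent × cos²φ.
True area of crater field: 340000 × cos²(65.2°) = 340000 × 0.1759 = 59820 km².
True area of mining concession: 98600 × cos²(14.5°) = 98600 × 0.9373 = 92420 km².
Ratio = 59820 / 92420 ≈ 0.647.

0.647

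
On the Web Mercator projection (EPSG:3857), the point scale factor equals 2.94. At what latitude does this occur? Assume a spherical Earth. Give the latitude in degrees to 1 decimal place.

70.1°

Mercator scale is k = sec φ = 1/cos φ.
1/cos φ = 2.94  ⇒  cos φ = 0.3401  ⇒  φ = arccos(0.3401) ≈ 70.1°.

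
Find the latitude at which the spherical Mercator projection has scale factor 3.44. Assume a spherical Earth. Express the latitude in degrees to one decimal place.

Mercator scale is k = sec φ = 1/cos φ.
1/cos φ = 3.44  ⇒  cos φ = 0.2907  ⇒  φ = arccos(0.2907) ≈ 73.1°.

73.1°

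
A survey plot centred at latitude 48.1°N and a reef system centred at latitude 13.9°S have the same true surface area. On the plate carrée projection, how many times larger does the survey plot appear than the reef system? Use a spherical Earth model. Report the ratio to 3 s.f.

1.45

For the equirectangular projection with φ₀ = 0 (plate carrée), h = 1 along meridians and k = sec φ along parallels.
Areal scale at 48.1°: h·k = 1.000 × 1.497 = 1.497.
Areal scale at 13.9°: h·k = 1.000 × 1.030 = 1.030.
Ratio = 1.497/1.030 ≈ 1.45.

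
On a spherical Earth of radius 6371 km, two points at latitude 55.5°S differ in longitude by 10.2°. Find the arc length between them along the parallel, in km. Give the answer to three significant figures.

Arc length along a parallel = R cos φ · Δλ (with Δλ in radians).
= 6371 × cos 55.5° × (10.2° × π/180) = 6371 × 0.5664 × 0.1780 ≈ 642 km.

642 km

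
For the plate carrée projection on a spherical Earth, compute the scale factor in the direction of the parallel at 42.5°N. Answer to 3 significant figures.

1.36

Plate carrée maps x = Rλ, y = Rφ. The meridian scale is h = 1 and the parallel scale is k = 1/cos φ = sec φ.
k = 1/cos 42.5° = 1/0.7373 = 1.356.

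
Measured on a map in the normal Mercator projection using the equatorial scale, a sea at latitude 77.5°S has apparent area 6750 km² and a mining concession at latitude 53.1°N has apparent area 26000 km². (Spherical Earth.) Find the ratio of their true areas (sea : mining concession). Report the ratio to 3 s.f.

On Mercator the areal scale is sec²φ, so true area = apparent × cos²φ.
True area of sea: 6750 × cos²(77.5°) = 6750 × 0.04685 = 316.2 km².
True area of mining concession: 26000 × cos²(53.1°) = 26000 × 0.3605 = 9373 km².
Ratio = 316.2 / 9373 ≈ 0.0337.

0.0337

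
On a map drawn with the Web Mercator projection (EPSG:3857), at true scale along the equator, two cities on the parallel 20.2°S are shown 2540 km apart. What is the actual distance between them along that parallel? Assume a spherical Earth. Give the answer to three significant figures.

2380 km

For Mercator, h = k = sec φ (a conformal cylindrical projection has a single point scale, 1/cos φ).
Along the parallel at 20.2°, map distances are exaggerated by k = sec 20.2° = 1.066.
True distance = 2540 / 1.066 = 2540 × cos 20.2° ≈ 2380 km.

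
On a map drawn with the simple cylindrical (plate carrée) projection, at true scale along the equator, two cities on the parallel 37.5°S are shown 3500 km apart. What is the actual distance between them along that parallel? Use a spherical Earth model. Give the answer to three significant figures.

Plate carrée maps x = Rλ, y = Rφ. The meridian scale is h = 1 and the parallel scale is k = 1/cos φ = sec φ.
Along the parallel at 37.5°, map distances are exaggerated by k = sec 37.5° = 1.260.
True distance = 3500 / 1.260 = 3500 × cos 37.5° ≈ 2780 km.

2780 km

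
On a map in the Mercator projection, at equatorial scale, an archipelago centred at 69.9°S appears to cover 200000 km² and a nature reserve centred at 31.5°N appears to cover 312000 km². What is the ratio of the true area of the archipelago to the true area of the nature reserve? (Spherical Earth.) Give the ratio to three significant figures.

0.104

Mercator's areal exaggeration is sec²φ; hence true area = (apparent area) · cos²φ.
True area of archipelago: 200000 × cos²(69.9°) = 200000 × 0.1181 = 23620 km².
True area of nature reserve: 312000 × cos²(31.5°) = 312000 × 0.7270 = 226800 km².
Ratio = 23620 / 226800 ≈ 0.104.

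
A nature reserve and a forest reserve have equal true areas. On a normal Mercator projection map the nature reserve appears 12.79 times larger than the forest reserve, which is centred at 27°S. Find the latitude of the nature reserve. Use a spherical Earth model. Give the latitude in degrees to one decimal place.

For equal true areas on Mercator, apparent areas scale as sec²φ, so the ratio is cos²φ₂ / cos²φ₁.
cos²φ₂ / cos²φ₁ = 12.79  ⇒  cos φ₁ = cos 27° / √12.79 = 0.8910/3.576 = 0.2491.
φ₁ = arccos(0.2491) ≈ 75.6°.

75.6°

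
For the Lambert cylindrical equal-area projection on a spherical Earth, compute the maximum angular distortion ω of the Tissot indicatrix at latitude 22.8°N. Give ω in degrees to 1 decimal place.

9.3°

The Lambert cylindrical equal-area projection is the cylindrical equal-area projection with its standard parallel at the equator (φ₀ = 0). Cylindrical equal-area (φ₀ = 0°): h = cos φ / cos 0° along meridians, k = cos 0° / cos φ along parallels; h·k = 1.
At 22.8°: h = 0.9219, k = 1.085; principal scales a = 1.085, b = 0.9219.
sin(ω/2) = (a − b)/(a + b) = 0.1629/2.007 = 0.08118, so ω = 2 arcsin(0.08118) ≈ 9.3°.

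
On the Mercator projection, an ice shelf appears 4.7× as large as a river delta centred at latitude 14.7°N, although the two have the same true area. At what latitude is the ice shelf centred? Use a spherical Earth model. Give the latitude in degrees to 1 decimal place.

63.5°

For equal true areas on Mercator, apparent areas scale as sec²φ, so the ratio is cos²φ₂ / cos²φ₁.
cos²φ₂ / cos²φ₁ = 4.7  ⇒  cos φ₁ = cos 14.7° / √4.7 = 0.9673/2.168 = 0.4462.
φ₁ = arccos(0.4462) ≈ 63.5°.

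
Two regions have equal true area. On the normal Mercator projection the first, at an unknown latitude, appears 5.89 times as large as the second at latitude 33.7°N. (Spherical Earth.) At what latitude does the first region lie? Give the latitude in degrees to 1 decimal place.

For equal true areas on Mercator, apparent areas scale as sec²φ, so the ratio is cos²φ₂ / cos²φ₁.
cos²φ₂ / cos²φ₁ = 5.89  ⇒  cos φ₁ = cos 33.7° / √5.89 = 0.8320/2.427 = 0.3428.
φ₁ = arccos(0.3428) ≈ 70.0°.

70.0°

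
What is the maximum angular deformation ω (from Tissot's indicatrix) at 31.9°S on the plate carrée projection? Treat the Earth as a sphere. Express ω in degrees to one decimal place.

For the equirectangular projection with φ₀ = 0 (plate carrée), h = 1 along meridians and k = sec φ along parallels.
At 31.9°: h = 1.000, k = 1.178; principal scales a = 1.178, b = 1.000.
sin(ω/2) = (a − b)/(a + b) = 0.1779/2.178 = 0.08168, so ω = 2 arcsin(0.08168) ≈ 9.4°.

9.4°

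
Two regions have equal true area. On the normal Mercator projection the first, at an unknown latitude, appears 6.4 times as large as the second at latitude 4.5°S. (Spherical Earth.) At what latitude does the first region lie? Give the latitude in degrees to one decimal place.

On Mercator, (apparent₁)/(apparent₂) = sec²φ₁ / sec²φ₂ when true areas are equal.
cos²φ₂ / cos²φ₁ = 6.4  ⇒  cos φ₁ = cos 4.5° / √6.4 = 0.9969/2.530 = 0.3941.
φ₁ = arccos(0.3941) ≈ 66.8°.

66.8°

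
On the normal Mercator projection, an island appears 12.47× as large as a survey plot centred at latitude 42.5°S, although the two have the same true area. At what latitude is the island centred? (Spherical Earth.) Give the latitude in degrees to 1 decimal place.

On Mercator, (apparent₁)/(apparent₂) = sec²φ₁ / sec²φ₂ when true areas are equal.
cos²φ₂ / cos²φ₁ = 12.47  ⇒  cos φ₁ = cos 42.5° / √12.47 = 0.7373/3.531 = 0.2088.
φ₁ = arccos(0.2088) ≈ 77.9°.

77.9°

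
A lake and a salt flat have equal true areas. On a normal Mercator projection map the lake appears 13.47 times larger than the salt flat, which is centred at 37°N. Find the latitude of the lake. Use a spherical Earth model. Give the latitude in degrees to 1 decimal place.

77.4°

Mercator areal scale is sec²φ, so apparent-area ratio = sec²φ₁ / sec²φ₂ = cos²φ₂ / cos²φ₁.
cos²φ₂ / cos²φ₁ = 13.47  ⇒  cos φ₁ = cos 37° / √13.47 = 0.7986/3.670 = 0.2176.
φ₁ = arccos(0.2176) ≈ 77.4°.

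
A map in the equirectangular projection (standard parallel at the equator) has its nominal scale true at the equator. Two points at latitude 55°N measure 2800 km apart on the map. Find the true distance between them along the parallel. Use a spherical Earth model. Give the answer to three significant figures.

Plate carrée maps x = Rλ, y = Rφ. The meridian scale is h = 1 and the parallel scale is k = 1/cos φ = sec φ.
Along the parallel at 55°, map distances are exaggerated by k = sec 55° = 1.743.
True distance = 2800 / 1.743 = 2800 × cos 55° ≈ 1610 km.

1610 km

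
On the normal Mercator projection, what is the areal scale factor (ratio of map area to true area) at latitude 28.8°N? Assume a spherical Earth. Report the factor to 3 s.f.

1.30

For Mercator, h = k = sec φ (a conformal cylindrical projection has a single point scale, 1/cos φ).
Areal scale = k² = sec²φ = 1/cos²(28.8°) = 1/0.8763² = 1.302.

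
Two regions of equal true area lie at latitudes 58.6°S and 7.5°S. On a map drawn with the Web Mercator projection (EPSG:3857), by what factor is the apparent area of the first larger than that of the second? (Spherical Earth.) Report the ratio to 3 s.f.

Mercator areal scale is sec²φ.
At 58.6°: sec²(58.6°) = 1/0.5210² = 3.684.
At 7.5°: sec²(7.5°) = 1/0.9914² = 1.017.
Ratio = 3.684/1.017 = cos²(7.5°)/cos²(58.6°) ≈ 3.62.

3.62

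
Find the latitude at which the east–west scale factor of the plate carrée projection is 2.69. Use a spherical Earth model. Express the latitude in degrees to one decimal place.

68.2°

Plate carrée: h = 1, k = sec φ along parallels.
sec φ = 2.69  ⇒  cos φ = 0.3717  ⇒  φ ≈ 68.2°.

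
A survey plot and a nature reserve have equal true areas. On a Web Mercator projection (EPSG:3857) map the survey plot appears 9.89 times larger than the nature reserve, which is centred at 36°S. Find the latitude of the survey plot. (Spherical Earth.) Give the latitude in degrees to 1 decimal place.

75.1°

For equal true areas on Mercator, apparent areas scale as sec²φ, so the ratio is cos²φ₂ / cos²φ₁.
cos²φ₂ / cos²φ₁ = 9.89  ⇒  cos φ₁ = cos 36° / √9.89 = 0.8090/3.145 = 0.2573.
φ₁ = arccos(0.2573) ≈ 75.1°.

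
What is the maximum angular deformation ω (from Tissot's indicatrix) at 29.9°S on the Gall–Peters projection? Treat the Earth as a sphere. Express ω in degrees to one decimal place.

The Gall–Peters projection is cylindrical equal-area with φ₀ = 45°. For cylindrical equal-area with standard parallel φ₀, h = cos φ / cos φ₀ and k = cos φ₀ / cos φ, so h·k = 1.
At 29.9°: h = 1.226, k = 0.8157; principal scales a = 1.226, b = 0.8157.
sin(ω/2) = (a − b)/(a + b) = 0.4103/2.042 = 0.2010, so ω = 2 arcsin(0.2010) ≈ 23.2°.

23.2°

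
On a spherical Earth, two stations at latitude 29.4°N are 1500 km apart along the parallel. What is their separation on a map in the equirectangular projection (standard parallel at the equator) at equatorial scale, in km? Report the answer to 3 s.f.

In the plate carrée (x = Rλ, y = Rφ), meridians are true-scale (h = 1) and parallels are stretched by k = sec φ.
Along the parallel, k = sec 29.4° = 1/0.8712 = 1.148.
Map distance = 1500 × 1.148 ≈ 1720 km.

1720 km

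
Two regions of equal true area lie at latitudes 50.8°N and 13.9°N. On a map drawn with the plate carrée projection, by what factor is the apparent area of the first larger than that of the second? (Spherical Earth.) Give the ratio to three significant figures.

In the plate carrée (x = Rλ, y = Rφ), meridians are true-scale (h = 1) and parallels are stretched by k = sec φ.
Areal scale at 50.8°: h·k = 1.000 × 1.582 = 1.582.
Areal scale at 13.9°: h·k = 1.000 × 1.030 = 1.030.
Ratio = 1.582/1.030 ≈ 1.54.

1.54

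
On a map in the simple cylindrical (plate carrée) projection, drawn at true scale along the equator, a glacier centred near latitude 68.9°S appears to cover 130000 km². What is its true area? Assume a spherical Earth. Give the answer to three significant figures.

Plate carrée maps x = Rλ, y = Rφ. The meridian scale is h = 1 and the parallel scale is k = 1/cos φ = sec φ.
Areal scale = h·k = 1 × sec φ; at 68.9°, h = 1.000, k = 2.778, so h·k = 2.778.
True area = apparent / (areal scale) = 130000 / 2.778 ≈ 46800 km².

46800 km²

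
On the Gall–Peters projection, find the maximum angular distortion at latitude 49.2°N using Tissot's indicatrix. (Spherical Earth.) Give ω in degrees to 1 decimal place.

9.0°

Gall–Peters is a cylindrical equal-area projection with standard parallels at ±45°. For cylindrical equal-area with standard parallel φ₀, h = cos φ / cos φ₀ and k = cos φ₀ / cos φ, so h·k = 1.
At 49.2°: h = 0.9241, k = 1.082; principal scales a = 1.082, b = 0.9241.
sin(ω/2) = (a − b)/(a + b) = 0.1581/2.006 = 0.07880, so ω = 2 arcsin(0.07880) ≈ 9.0°.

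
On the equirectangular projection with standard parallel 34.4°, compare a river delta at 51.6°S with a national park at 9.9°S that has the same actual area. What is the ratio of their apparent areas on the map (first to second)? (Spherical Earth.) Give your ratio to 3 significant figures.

1.59

The equidistant cylindrical projection with φ₀ = 34.4° has h = 1 (meridians true) and k = cos φ₀ / cos φ along parallels.
Areal scale at 51.6°: h·k = 1.000 × 1.328 = 1.328.
Areal scale at 9.9°: h·k = 1.000 × 0.8376 = 0.8376.
Ratio = 1.328/0.8376 ≈ 1.59.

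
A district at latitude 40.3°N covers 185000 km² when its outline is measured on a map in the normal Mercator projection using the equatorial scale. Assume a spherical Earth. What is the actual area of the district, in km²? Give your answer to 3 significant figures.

Mercator is conformal, so the point scale is isotropic: h = k = sec φ = 1/cos φ.
Areal scale = k² = sec²φ = 1/cos²(40.3°) = 1/0.7627² = 1.719.
True area = apparent / (areal scale) = 185000 / 1.719 ≈ 108000 km².

108000 km²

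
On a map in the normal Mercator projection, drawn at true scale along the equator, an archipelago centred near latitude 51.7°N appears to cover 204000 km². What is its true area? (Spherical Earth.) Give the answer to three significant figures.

78400 km²

For Mercator, h = k = sec φ (a conformal cylindrical projection has a single point scale, 1/cos φ).
Areal scale = k² = sec²φ = 1/cos²(51.7°) = 1/0.6198² = 2.603.
True area = apparent / (areal scale) = 204000 / 2.603 ≈ 78400 km².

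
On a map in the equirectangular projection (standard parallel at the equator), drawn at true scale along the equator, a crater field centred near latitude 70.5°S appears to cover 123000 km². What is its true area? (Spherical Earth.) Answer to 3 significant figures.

41100 km²

In the plate carrée (x = Rλ, y = Rφ), meridians are true-scale (h = 1) and parallels are stretched by k = sec φ.
Areal scale = h·k = 1 × sec φ; at 70.5°, h = 1.000, k = 2.996, so h·k = 2.996.
True area = apparent / (areal scale) = 123000 / 2.996 ≈ 41100 km².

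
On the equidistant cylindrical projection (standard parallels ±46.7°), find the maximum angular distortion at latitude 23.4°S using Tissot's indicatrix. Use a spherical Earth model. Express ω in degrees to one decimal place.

With standard parallel φ₀ = 46.7°, the equirectangular projection gives x = Rλ cos φ₀, y = Rφ, so h = 1 and k = cos 46.7° / cos φ.
At 23.4°: h = 1.000, k = 0.7473; principal scales a = 1.000, b = 0.7473.
sin(ω/2) = (a − b)/(a + b) = 0.2527/1.747 = 0.1446, so ω = 2 arcsin(0.1446) ≈ 16.6°.

16.6°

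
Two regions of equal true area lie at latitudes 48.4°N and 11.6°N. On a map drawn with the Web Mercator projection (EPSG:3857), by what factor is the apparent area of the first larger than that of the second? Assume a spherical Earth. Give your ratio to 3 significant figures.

Mercator is conformal with k = sec φ, so areal scale = k² = sec²φ.
At 48.4°: sec²(48.4°) = 1/0.6639² = 2.269.
At 11.6°: sec²(11.6°) = 1/0.9796² = 1.042.
Ratio = 2.269/1.042 = cos²(11.6°)/cos²(48.4°) ≈ 2.18.

2.18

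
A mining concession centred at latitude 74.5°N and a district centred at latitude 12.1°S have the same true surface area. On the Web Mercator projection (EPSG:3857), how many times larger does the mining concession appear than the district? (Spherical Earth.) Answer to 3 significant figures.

On Mercator, area is exaggerated by sec²φ = 1/cos²φ.
At 74.5°: sec²(74.5°) = 1/0.2672² = 14.00.
At 12.1°: sec²(12.1°) = 1/0.9778² = 1.046.
Ratio = 14.00/1.046 = cos²(12.1°)/cos²(74.5°) ≈ 13.4.

13.4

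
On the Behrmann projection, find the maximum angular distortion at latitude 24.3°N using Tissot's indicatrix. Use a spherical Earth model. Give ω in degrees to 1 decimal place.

5.8°

The Behrmann projection is cylindrical equal-area with φ₀ = 30°. For cylindrical equal-area with standard parallel φ₀, h = cos φ / cos φ₀ and k = cos φ₀ / cos φ, so h·k = 1.
At 24.3°: h = 1.052, k = 0.9502; principal scales a = 1.052, b = 0.9502.
sin(ω/2) = (a − b)/(a + b) = 0.1022/2.003 = 0.05103, so ω = 2 arcsin(0.05103) ≈ 5.8°.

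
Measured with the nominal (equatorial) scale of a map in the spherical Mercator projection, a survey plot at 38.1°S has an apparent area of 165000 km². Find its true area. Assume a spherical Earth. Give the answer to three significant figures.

102000 km²

Mercator is conformal, so the point scale is isotropic: h = k = sec φ = 1/cos φ.
Areal scale = k² = sec²φ = 1/cos²(38.1°) = 1/0.7869² = 1.615.
True area = apparent / (areal scale) = 165000 / 1.615 ≈ 102000 km².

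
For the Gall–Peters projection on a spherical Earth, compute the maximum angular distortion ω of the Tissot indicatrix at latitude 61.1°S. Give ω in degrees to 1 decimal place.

42.6°

The Gall–Peters projection is cylindrical equal-area with φ₀ = 45°. Cylindrical equal-area (φ₀ = 45°): h = cos φ / cos 45° along meridians, k = cos 45° / cos φ along parallels; h·k = 1.
At 61.1°: h = 0.6835, k = 1.463; principal scales a = 1.463, b = 0.6835.
sin(ω/2) = (a − b)/(a + b) = 0.7797/2.147 = 0.3632, so ω = 2 arcsin(0.3632) ≈ 42.6°.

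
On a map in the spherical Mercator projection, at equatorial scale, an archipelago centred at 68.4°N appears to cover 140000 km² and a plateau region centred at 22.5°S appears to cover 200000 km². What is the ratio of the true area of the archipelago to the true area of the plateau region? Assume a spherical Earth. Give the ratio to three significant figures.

On Mercator the areal scale is sec²φ, so true area = apparent × cos²φ.
True area of archipelago: 140000 × cos²(68.4°) = 140000 × 0.1355 = 18970 km².
True area of plateau region: 200000 × cos²(22.5°) = 200000 × 0.8536 = 170700 km².
Ratio = 18970 / 170700 ≈ 0.111.

0.111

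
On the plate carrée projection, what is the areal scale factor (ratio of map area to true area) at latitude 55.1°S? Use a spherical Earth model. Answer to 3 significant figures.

1.75

In the plate carrée (x = Rλ, y = Rφ), meridians are true-scale (h = 1) and parallels are stretched by k = sec φ.
Areal scale = h·k = 1 × sec φ; at 55.1°, h = 1.000, k = 1.748, so h·k = 1.748.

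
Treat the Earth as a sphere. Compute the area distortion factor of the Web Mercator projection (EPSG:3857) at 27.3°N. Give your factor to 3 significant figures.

1.27

Mercator is conformal, so the point scale is isotropic: h = k = sec φ = 1/cos φ.
Areal scale = k² = sec²φ = 1/cos²(27.3°) = 1/0.8886² = 1.266.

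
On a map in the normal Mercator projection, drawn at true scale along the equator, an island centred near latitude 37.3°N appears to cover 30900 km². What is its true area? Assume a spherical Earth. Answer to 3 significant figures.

The Mercator projection is conformal; its linear scale factor is the same in every direction and equals sec φ = 1/cos φ.
Areal scale = k² = sec²φ = 1/cos²(37.3°) = 1/0.7955² = 1.580.
True area = apparent / (areal scale) = 30900 / 1.580 ≈ 19600 km².

19600 km²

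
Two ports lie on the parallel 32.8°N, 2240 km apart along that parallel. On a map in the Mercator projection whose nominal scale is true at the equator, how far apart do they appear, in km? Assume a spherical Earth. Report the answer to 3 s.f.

2660 km

Mercator is conformal, so the point scale is isotropic: h = k = sec φ = 1/cos φ.
Along the parallel, k = sec 32.8° = 1/0.8406 = 1.190.
Map distance = 2240 × 1.190 ≈ 2660 km.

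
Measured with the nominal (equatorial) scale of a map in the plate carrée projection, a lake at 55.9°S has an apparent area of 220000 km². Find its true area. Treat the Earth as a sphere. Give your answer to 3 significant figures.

123000 km²

In the plate carrée (x = Rλ, y = Rφ), meridians are true-scale (h = 1) and parallels are stretched by k = sec φ.
Areal scale = h·k = 1 × sec φ; at 55.9°, h = 1.000, k = 1.784, so h·k = 1.784.
True area = apparent / (areal scale) = 220000 / 1.784 ≈ 123000 km².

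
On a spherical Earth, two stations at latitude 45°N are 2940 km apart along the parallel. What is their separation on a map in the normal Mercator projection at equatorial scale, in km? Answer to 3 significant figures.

4160 km

The Mercator projection is conformal; its linear scale factor is the same in every direction and equals sec φ = 1/cos φ.
Along the parallel, k = sec 45° = 1/0.7071 = 1.414.
Map distance = 2940 × 1.414 ≈ 4160 km.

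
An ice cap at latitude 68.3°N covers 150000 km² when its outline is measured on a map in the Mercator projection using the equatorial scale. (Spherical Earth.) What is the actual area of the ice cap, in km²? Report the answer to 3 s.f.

20500 km²

Mercator is conformal, so the point scale is isotropic: h = k = sec φ = 1/cos φ.
Areal scale = k² = sec²φ = 1/cos²(68.3°) = 1/0.3697² = 7.315.
True area = apparent / (areal scale) = 150000 / 7.315 ≈ 20500 km².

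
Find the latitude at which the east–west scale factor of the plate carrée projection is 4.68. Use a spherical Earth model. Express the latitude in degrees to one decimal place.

77.7°

Plate carrée: h = 1, k = sec φ along parallels.
sec φ = 4.68  ⇒  cos φ = 0.2137  ⇒  φ ≈ 77.7°.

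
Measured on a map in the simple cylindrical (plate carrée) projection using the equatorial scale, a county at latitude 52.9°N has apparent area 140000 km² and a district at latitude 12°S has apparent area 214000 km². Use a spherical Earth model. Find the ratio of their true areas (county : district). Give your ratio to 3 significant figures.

0.403

Plate carrée has h = 1 and k = sec φ, giving areal scale sec φ; true area = (apparent area) · cos φ.
True area of county: 140000 × cos(52.9°) = 140000 × 0.6032 = 84450 km².
True area of district: 214000 × cos(12°) = 214000 × 0.9781 = 209300 km².
Ratio = 84450 / 209300 ≈ 0.403.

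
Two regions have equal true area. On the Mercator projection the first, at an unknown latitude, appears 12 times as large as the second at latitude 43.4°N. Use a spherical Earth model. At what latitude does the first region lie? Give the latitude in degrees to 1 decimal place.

77.9°

Mercator areal scale is sec²φ, so apparent-area ratio = sec²φ₁ / sec²φ₂ = cos²φ₂ / cos²φ₁.
cos²φ₂ / cos²φ₁ = 12  ⇒  cos φ₁ = cos 43.4° / √12 = 0.7266/3.464 = 0.2097.
φ₁ = arccos(0.2097) ≈ 77.9°.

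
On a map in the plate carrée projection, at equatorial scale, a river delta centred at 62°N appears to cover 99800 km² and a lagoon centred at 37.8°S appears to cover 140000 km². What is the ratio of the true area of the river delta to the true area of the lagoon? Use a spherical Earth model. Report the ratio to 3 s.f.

Plate carrée has h = 1 and k = sec φ, giving areal scale sec φ; true area = (apparent area) · cos φ.
True area of river delta: 99800 × cos(62°) = 99800 × 0.4695 = 46850 km².
True area of lagoon: 140000 × cos(37.8°) = 140000 × 0.7902 = 110600 km².
Ratio = 46850 / 110600 ≈ 0.424.

0.424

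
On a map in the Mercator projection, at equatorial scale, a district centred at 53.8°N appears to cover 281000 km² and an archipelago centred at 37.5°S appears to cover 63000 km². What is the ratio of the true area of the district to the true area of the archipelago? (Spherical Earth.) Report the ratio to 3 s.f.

2.47

On Mercator the areal scale is sec²φ, so true area = apparent × cos²φ.
True area of district: 281000 × cos²(53.8°) = 281000 × 0.3488 = 98020 km².
True area of archipelago: 63000 × cos²(37.5°) = 63000 × 0.6294 = 39650 km².
Ratio = 98020 / 39650 ≈ 2.47.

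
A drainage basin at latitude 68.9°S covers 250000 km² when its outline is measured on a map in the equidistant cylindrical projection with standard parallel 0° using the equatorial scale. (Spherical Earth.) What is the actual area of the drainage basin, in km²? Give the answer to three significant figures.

90000 km²

Plate carrée maps x = Rλ, y = Rφ. The meridian scale is h = 1 and the parallel scale is k = 1/cos φ = sec φ.
Areal scale = h·k = 1 × sec φ; at 68.9°, h = 1.000, k = 2.778, so h·k = 2.778.
True area = apparent / (areal scale) = 250000 / 2.778 ≈ 90000 km².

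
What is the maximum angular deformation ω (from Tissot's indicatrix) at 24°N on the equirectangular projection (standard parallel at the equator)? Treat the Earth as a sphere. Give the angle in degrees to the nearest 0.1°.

5.2°

Plate carrée maps x = Rλ, y = Rφ. The meridian scale is h = 1 and the parallel scale is k = 1/cos φ = sec φ.
At 24°: h = 1.000, k = 1.095; principal scales a = 1.095, b = 1.000.
sin(ω/2) = (a − b)/(a + b) = 0.09464/2.095 = 0.04518, so ω = 2 arcsin(0.04518) ≈ 5.2°.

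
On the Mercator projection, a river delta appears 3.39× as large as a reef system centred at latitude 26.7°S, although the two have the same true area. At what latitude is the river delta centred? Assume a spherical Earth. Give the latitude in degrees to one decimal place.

Mercator areal scale is sec²φ, so apparent-area ratio = sec²φ₁ / sec²φ₂ = cos²φ₂ / cos²φ₁.
cos²φ₂ / cos²φ₁ = 3.39  ⇒  cos φ₁ = cos 26.7° / √3.39 = 0.8934/1.841 = 0.4852.
φ₁ = arccos(0.4852) ≈ 61.0°.

61.0°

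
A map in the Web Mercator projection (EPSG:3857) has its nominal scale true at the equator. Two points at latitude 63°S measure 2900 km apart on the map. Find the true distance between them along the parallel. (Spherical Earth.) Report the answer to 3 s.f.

1320 km

The Mercator projection is conformal; its linear scale factor is the same in every direction and equals sec φ = 1/cos φ.
Along the parallel at 63°, map distances are exaggerated by k = sec 63° = 2.203.
True distance = 2900 / 2.203 = 2900 × cos 63° ≈ 1320 km.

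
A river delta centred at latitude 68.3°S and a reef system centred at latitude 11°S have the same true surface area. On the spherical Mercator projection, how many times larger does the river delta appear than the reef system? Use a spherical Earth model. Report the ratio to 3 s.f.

7.05

Mercator is conformal with k = sec φ, so areal scale = k² = sec²φ.
At 68.3°: sec²(68.3°) = 1/0.3697² = 7.315.
At 11°: sec²(11°) = 1/0.9816² = 1.038.
Ratio = 7.315/1.038 = cos²(11°)/cos²(68.3°) ≈ 7.05.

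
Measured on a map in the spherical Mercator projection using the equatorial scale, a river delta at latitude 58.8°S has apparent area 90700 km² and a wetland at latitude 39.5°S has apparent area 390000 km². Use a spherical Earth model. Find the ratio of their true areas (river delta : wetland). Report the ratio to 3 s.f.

On Mercator the areal scale is sec²φ, so true area = apparent × cos²φ.
True area of river delta: 90700 × cos²(58.8°) = 90700 × 0.2684 = 24340 km².
True area of wetland: 390000 × cos²(39.5°) = 390000 × 0.5954 = 232200 km².
Ratio = 24340 / 232200 ≈ 0.105.

0.105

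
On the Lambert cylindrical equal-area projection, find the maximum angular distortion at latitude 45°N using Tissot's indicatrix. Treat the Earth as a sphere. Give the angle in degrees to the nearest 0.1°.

38.9°

The Lambert cylindrical equal-area projection is the cylindrical equal-area projection with its standard parallel at the equator (φ₀ = 0). For cylindrical equal-area with standard parallel φ₀, h = cos φ / cos φ₀ and k = cos φ₀ / cos φ, so h·k = 1.
At 45°: h = 0.7071, k = 1.414; principal scales a = 1.414, b = 0.7071.
sin(ω/2) = (a − b)/(a + b) = 0.7071/2.121 = 0.3333, so ω = 2 arcsin(0.3333) ≈ 38.9°.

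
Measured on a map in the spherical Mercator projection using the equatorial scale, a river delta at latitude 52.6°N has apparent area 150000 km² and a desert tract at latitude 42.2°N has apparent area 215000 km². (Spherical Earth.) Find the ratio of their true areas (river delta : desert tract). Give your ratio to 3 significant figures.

0.469

Since Mercator area scale is 1/cos²φ, the true area equals the apparent area multiplied by cos²φ.
True area of river delta: 150000 × cos²(52.6°) = 150000 × 0.3689 = 55340 km².
True area of desert tract: 215000 × cos²(42.2°) = 215000 × 0.5488 = 118000 km².
Ratio = 55340 / 118000 ≈ 0.469.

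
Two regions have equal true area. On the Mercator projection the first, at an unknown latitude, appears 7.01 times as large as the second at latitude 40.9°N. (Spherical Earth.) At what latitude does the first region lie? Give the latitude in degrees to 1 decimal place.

For equal true areas on Mercator, apparent areas scale as sec²φ, so the ratio is cos²φ₂ / cos²φ₁.
cos²φ₂ / cos²φ₁ = 7.01  ⇒  cos φ₁ = cos 40.9° / √7.01 = 0.7559/2.648 = 0.2855.
φ₁ = arccos(0.2855) ≈ 73.4°.

73.4°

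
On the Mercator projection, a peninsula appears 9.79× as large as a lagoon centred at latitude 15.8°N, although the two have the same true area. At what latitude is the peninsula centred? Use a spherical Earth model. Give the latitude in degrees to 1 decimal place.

Mercator areal scale is sec²φ, so apparent-area ratio = sec²φ₁ / sec²φ₂ = cos²φ₂ / cos²φ₁.
cos²φ₂ / cos²φ₁ = 9.79  ⇒  cos φ₁ = cos 15.8° / √9.79 = 0.9622/3.129 = 0.3075.
φ₁ = arccos(0.3075) ≈ 72.1°.

72.1°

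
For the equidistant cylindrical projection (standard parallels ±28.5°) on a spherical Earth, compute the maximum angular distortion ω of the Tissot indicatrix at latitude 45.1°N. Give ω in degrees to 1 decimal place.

12.5°

With standard parallel φ₀ = 28.5°, the equirectangular projection gives x = Rλ cos φ₀, y = Rφ, so h = 1 and k = cos 28.5° / cos φ.
At 45.1°: h = 1.000, k = 1.245; principal scales a = 1.245, b = 1.000.
sin(ω/2) = (a − b)/(a + b) = 0.2450/2.245 = 0.1091, so ω = 2 arcsin(0.1091) ≈ 12.5°.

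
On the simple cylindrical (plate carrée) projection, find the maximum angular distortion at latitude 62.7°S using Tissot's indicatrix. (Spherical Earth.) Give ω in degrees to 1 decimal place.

In the plate carrée (x = Rλ, y = Rφ), meridians are true-scale (h = 1) and parallels are stretched by k = sec φ.
At 62.7°: h = 1.000, k = 2.180; principal scales a = 2.180, b = 1.000.
sin(ω/2) = (a − b)/(a + b) = 1.180/3.180 = 0.3711, so ω = 2 arcsin(0.3711) ≈ 43.6°.

43.6°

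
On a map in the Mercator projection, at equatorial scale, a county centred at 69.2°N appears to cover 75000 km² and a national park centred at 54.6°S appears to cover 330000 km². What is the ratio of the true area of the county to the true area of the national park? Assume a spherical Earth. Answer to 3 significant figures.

0.0854

On Mercator the areal scale is sec²φ, so true area = apparent × cos²φ.
True area of county: 75000 × cos²(69.2°) = 75000 × 0.1261 = 9458 km².
True area of national park: 330000 × cos²(54.6°) = 330000 × 0.3356 = 110700 km².
Ratio = 9458 / 110700 ≈ 0.0854.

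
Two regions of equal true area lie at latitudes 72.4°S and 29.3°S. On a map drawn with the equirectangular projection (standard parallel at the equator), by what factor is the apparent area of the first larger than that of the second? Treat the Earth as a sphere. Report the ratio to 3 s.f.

2.88

Plate carrée maps x = Rλ, y = Rφ. The meridian scale is h = 1 and the parallel scale is k = 1/cos φ = sec φ.
Areal scale at 72.4°: h·k = 1.000 × 3.307 = 3.307.
Areal scale at 29.3°: h·k = 1.000 × 1.147 = 1.147.
Ratio = 3.307/1.147 ≈ 2.88.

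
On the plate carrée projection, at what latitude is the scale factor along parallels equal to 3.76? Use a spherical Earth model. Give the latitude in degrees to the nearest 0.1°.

Plate carrée: h = 1, k = sec φ along parallels.
sec φ = 3.76  ⇒  cos φ = 0.2660  ⇒  φ ≈ 74.6°.

74.6°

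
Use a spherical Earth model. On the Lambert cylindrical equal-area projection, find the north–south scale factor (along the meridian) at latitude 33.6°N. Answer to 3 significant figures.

0.833

The Lambert cylindrical equal-area projection is the cylindrical equal-area projection with its standard parallel at the equator (φ₀ = 0). For cylindrical equal-area with standard parallel φ₀, h = cos φ / cos φ₀ and k = cos φ₀ / cos φ, so h·k = 1.
h = cos 33.6° / cos 0° = 0.8329/1.000 = 0.8329.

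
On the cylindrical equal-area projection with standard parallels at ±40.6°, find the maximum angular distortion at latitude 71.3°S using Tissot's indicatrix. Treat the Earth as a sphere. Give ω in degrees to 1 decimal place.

For cylindrical equal-area with standard parallel φ₀, h = cos φ / cos φ₀ and k = cos φ₀ / cos φ, so h·k = 1.
At 71.3°: h = 0.4223, k = 2.368; principal scales a = 2.368, b = 0.4223.
sin(ω/2) = (a − b)/(a + b) = 1.946/2.790 = 0.6974, so ω = 2 arcsin(0.6974) ≈ 88.4°.

88.4°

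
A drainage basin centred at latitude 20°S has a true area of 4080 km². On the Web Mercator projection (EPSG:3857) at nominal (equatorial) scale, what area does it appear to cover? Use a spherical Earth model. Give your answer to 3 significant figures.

Mercator is conformal, so the point scale is isotropic: h = k = sec φ = 1/cos φ.
Areal scale = k² = sec²φ = 1/cos²(20°) = 1/0.9397² = 1.132.
Apparent area = 4080 × 1.132 ≈ 4620 km².

4620 km²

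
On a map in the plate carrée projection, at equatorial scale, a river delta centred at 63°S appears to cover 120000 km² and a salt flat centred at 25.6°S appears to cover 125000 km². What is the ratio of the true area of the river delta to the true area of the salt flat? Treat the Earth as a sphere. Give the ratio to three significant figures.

0.483

On the plate carrée, areal scale = h·k = 1 × sec φ, so true area = apparent × cos φ.
True area of river delta: 120000 × cos(63°) = 120000 × 0.4540 = 54480 km².
True area of salt flat: 125000 × cos(25.6°) = 125000 × 0.9018 = 112700 km².
Ratio = 54480 / 112700 ≈ 0.483.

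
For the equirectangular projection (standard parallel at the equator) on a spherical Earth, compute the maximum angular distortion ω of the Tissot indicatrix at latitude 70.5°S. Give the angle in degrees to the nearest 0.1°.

59.9°

In the plate carrée (x = Rλ, y = Rφ), meridians are true-scale (h = 1) and parallels are stretched by k = sec φ.
At 70.5°: h = 1.000, k = 2.996; principal scales a = 2.996, b = 1.000.
sin(ω/2) = (a − b)/(a + b) = 1.996/3.996 = 0.4995, so ω = 2 arcsin(0.4995) ≈ 59.9°.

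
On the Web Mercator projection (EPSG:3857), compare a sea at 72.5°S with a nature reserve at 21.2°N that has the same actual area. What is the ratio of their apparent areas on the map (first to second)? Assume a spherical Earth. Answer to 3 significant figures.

9.61

Mercator areal scale is sec²φ.
At 72.5°: sec²(72.5°) = 1/0.3007² = 11.06.
At 21.2°: sec²(21.2°) = 1/0.9323² = 1.150.
Ratio = 11.06/1.150 = cos²(21.2°)/cos²(72.5°) ≈ 9.61.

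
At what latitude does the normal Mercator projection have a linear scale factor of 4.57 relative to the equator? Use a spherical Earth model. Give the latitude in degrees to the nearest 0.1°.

77.4°

Mercator scale is k = sec φ = 1/cos φ.
1/cos φ = 4.57  ⇒  cos φ = 0.2188  ⇒  φ = arccos(0.2188) ≈ 77.4°.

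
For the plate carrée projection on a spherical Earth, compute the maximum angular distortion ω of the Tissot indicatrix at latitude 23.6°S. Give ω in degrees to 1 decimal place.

Plate carrée maps x = Rλ, y = Rφ. The meridian scale is h = 1 and the parallel scale is k = 1/cos φ = sec φ.
At 23.6°: h = 1.000, k = 1.091; principal scales a = 1.091, b = 1.000.
sin(ω/2) = (a − b)/(a + b) = 0.09127/2.091 = 0.04364, so ω = 2 arcsin(0.04364) ≈ 5.0°.

5.0°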